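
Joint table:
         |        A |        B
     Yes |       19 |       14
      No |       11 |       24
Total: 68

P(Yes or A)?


P(Yes∨A) = P(Yes) + P(A) - P(Yes∧A)
= (33 + 30 - 19)/68 = 44/68 = 11/17

P = 11/17 ≈ 64.71%


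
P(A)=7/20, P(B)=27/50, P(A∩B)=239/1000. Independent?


P(A)×P(B) = 189/1000
P(A∩B) = 239/1000
Not equal → NOT independent

No, not independent


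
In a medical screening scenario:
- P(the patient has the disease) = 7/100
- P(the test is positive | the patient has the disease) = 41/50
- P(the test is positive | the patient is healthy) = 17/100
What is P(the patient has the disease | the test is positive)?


Using Bayes' theorem:
P(A|B) = P(B|A)·P(A) / P(B)

P(the test is positive) = 41/50 × 7/100 + 17/100 × 93/100
= 287/5000 + 1581/10000 = 431/2000

P(the patient has the disease|the test is positive) = (287/5000) / (431/2000) = 574/2155

P(the patient has the disease|the test is positive) = 574/2155 ≈ 26.64%


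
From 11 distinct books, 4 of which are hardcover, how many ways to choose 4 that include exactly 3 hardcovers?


Choose 3 of the 4 hardcovers and 1 of the other 7 books:
C(4,3)×C(7,1) = 4×7 = 28

28


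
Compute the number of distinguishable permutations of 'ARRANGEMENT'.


Letters: 11, freq: {'A': 2, 'R': 2, 'N': 2, 'G': 1, 'E': 2, 'M': 1, 'T': 1}
11!/(2!×2!×2!×1!×2!×1!×1!) = 39916800/16 = 2494800

2494800


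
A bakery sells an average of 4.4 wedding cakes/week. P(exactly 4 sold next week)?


Poisson(λ=4.4): P(X=4) = e^(-λ)×λ^k/k!
= e^(-4.4) × 4.4^4 / 4!
≈ 0.0122773399 × 374.8096 / 24 ≈ 0.191736

P(X=4) ≈ 0.191736 ≈ 19.17%


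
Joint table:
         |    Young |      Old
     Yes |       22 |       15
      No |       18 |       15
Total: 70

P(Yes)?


P(Yes) = (22+15)/70 = 37/70

P(Yes) = 37/70 ≈ 52.86%


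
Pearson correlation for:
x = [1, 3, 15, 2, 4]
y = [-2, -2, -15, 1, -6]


n=5, Σx=25, Σy=-24, Σxy=-255, Σx²=255, Σy²=270
r = (5×(-255) - 25×(-24))/√((5×255 - 25²)(5×270 - (-24)²))
= -675/√(650×774) = -675/√503100 ≈ -675/709.2954 ≈ -0.9516

r ≈ -0.9516


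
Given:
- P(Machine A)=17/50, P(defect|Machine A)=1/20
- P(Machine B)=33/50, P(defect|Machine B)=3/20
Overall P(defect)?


P(B) = Σ P(B|Aᵢ)×P(Aᵢ)
  1/20×17/50 = 17/1000
  3/20×33/50 = 99/1000
Sum = 29/250

P(defect) = 29/250 ≈ 11.60%


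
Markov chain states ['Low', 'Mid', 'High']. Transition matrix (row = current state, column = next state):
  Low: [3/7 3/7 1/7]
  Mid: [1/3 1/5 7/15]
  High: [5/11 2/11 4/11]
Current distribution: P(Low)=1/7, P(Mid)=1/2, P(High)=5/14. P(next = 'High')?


P(next=High) = Σᵢ P(now=i)×P(i→High)
= 1/7×1/7 + 1/2×7/15 + 5/14×4/11
= 1/49 + 7/30 + 10/77 = 6203/16170

P = 6203/16170 ≈ 0.3836


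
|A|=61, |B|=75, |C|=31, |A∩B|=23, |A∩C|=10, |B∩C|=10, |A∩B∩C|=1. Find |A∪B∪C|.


|A∪B∪C| = 61+75+31-23-10-10+1 = 125

|A∪B∪C| = 125


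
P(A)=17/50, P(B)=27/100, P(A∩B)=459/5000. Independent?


P(A)×P(B) = 459/5000
P(A∩B) = 459/5000
Equal ✓ → Independent

Yes, independent


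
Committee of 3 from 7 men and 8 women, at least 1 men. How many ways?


Count by #men:
  1M,2W: C(7,1)×C(8,2)=196
  2M,1W: C(7,2)×C(8,1)=168
  3M,0W: C(7,3)×C(8,0)=35
Total = 399

399


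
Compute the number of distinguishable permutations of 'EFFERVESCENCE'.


Letters: 13, freq: {'E': 5, 'F': 2, 'R': 1, 'V': 1, 'S': 1, 'C': 2, 'N': 1}
13!/(5!×2!×1!×1!×1!×2!×1!) = 6227020800/480 = 12972960

12972960


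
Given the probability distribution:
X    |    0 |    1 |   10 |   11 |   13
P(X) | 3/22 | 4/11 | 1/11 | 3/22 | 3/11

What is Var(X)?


E[X] = 139/22
E[X²] = 1585/22
Var(X) = E[X²] - (E[X])² = 1585/22 - 19321/484 = 15549/484

Var(X) = 15549/484 ≈ 32.1260


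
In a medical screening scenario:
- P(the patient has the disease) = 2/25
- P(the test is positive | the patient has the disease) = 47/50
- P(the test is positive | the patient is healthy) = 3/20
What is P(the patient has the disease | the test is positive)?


Using Bayes' theorem:
P(A|B) = P(B|A)·P(A) / P(B)

P(the test is positive) = 47/50 × 2/25 + 3/20 × 23/25
= 47/625 + 69/500 = 533/2500

P(the patient has the disease|the test is positive) = (47/625) / (533/2500) = 188/533

P(the patient has the disease|the test is positive) = 188/533 ≈ 35.27%


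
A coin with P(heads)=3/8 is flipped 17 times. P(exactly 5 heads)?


Binomial: P(X=5) = C(17,5)×p^5×(1-p)^12
= 6188 × 243/32768 × 244140625/68719476736 = 91777587890625/562949953421312

P(X=5) = 91777587890625/562949953421312 ≈ 16.30%


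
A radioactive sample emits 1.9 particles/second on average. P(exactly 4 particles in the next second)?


Poisson(λ=1.9): P(X=4) = e^(-λ)×λ^k/k!
= e^(-1.9) × 1.9^4 / 4!
≈ 0.1495686192 × 13.0321 / 24 ≈ 0.081216

P(X=4) ≈ 0.081216 ≈ 8.12%


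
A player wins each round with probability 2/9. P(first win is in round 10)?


Geometric: P(X=10) = (1-p)^(k-1)×p = (7/9)^9×2/9 = 80707214/3486784401

P(X=10) = 80707214/3486784401 ≈ 2.31%


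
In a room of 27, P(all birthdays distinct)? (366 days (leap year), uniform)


P(all different) = Π(366-i)/366 for i=0..26
= (366/366)×(365/366)×...×(340/366)
= 0.374173

P ≈ 0.3742 ≈ 37.42%


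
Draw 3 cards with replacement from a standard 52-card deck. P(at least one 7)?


P(not a 7) = 48/52 = 12/13
P(none in 3 draws) = (12/13)^3 = 1728/2197
P(≥1 7) = 1 - 1728/2197 = 469/2197

P = 469/2197 ≈ 21.35%


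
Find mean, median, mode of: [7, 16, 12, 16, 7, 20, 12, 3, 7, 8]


Sorted: [3, 7, 7, 7, 8, 12, 12, 16, 16, 20]
Mean = 108/10 = 54/5
Median = 10
Freq: {7: 3, 16: 2, 12: 2, 20: 1, 3: 1, 8: 1}
Mode: [7]

Mean=54/5, Median=10, Mode=7


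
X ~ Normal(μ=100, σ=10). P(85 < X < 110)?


z₁=(85-100)/10=-1.5, z₂=(110-100)/10=1.0
P = Φ(1.0) - Φ(-1.5) = 0.841345 - 0.066807 = 0.774538 ≈ 0.7745

P(85 < X < 110) ≈ 0.7745


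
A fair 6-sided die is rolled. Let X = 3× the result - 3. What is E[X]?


E[die] = (1+6)/2 = 7/2
E[X] = 3×7/2 - 3 = 15/2

E[X] = 15/2


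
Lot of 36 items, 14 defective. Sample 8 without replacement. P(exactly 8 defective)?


Hypergeometric: C(14,8)×C(22,0)/C(36,8)
= 3003×1/30260340 = 91/916980

P(X=8) = 91/916980 ≈ 0.01%


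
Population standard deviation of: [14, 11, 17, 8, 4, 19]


Mean = 73/6
  (14-73/6)²=121/36
  (11-73/6)²=49/36
  (17-73/6)²=841/36
  (8-73/6)²=625/36
  (4-73/6)²=2401/36
  (19-73/6)²=1681/36
Σ(x-μ)² = 953/6
σ² = (953/6)/6 = 953/36

σ = √(953/36) ≈ 5.1451


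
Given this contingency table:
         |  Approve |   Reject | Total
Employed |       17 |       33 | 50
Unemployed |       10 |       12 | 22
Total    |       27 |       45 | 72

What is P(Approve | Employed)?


P(Approve | Employed) = 17/(17+33) = 17/50

P(Approve|Employed) = 17/50 ≈ 34.00%


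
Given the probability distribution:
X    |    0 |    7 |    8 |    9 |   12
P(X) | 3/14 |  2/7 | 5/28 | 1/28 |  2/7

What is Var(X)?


E[X] = 201/28
E[X²] = 1945/28
Var(X) = E[X²] - (E[X])² = 1945/28 - 40401/784 = 14059/784

Var(X) = 14059/784 ≈ 17.9324


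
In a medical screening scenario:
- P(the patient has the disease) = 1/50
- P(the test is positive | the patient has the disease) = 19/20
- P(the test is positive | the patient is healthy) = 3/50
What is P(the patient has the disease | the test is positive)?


Using Bayes' theorem:
P(A|B) = P(B|A)·P(A) / P(B)

P(the test is positive) = 19/20 × 1/50 + 3/50 × 49/50
= 19/1000 + 147/2500 = 389/5000

P(the patient has the disease|the test is positive) = (19/1000) / (389/5000) = 95/389

P(the patient has the disease|the test is positive) = 95/389 ≈ 24.42%


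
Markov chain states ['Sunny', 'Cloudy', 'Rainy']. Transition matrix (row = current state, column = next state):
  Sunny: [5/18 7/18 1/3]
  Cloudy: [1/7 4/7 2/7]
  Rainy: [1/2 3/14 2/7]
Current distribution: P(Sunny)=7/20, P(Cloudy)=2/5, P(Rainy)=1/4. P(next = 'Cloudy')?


P(next=Cloudy) = Σᵢ P(now=i)×P(i→Cloudy)
= 7/20×7/18 + 2/5×4/7 + 1/4×3/14
= 49/360 + 8/35 + 3/56 = 527/1260

P = 527/1260 ≈ 0.4183


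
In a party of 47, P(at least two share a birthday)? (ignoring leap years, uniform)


P(all different) = Π(365-i)/365 for i=0..46
= 0.045226
P(match) = 1 - 0.045226 = 0.954774

P ≈ 0.9548 ≈ 95.48%


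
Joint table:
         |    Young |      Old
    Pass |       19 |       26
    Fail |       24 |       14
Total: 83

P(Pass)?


P(Pass) = (19+26)/83 = 45/83

P(Pass) = 45/83 ≈ 54.22%


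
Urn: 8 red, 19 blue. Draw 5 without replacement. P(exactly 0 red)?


Hypergeometric: C(8,0)×C(19,5)/C(27,5)
= 1×11628/80730 = 646/4485

P(X=0) = 646/4485 ≈ 14.40%


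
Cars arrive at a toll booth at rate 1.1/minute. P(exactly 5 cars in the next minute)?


Poisson(λ=1.1): P(X=5) = e^(-λ)×λ^k/k!
= e^(-1.1) × 1.1^5 / 5!
≈ 0.3328710837 × 1.61051 / 120 ≈ 0.004467

P(X=5) ≈ 0.004467 ≈ 0.45%


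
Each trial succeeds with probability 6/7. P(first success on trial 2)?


Geometric: P(X=2) = (1-p)^(k-1)×p = (1/7)^1×6/7 = 6/49

P(X=2) = 6/49 ≈ 12.24%


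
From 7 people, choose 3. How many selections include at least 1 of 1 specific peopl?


Complement: C(7,3) - C(6,3) = 35 - 20 = 15

15


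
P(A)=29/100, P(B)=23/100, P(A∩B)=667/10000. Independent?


P(A)×P(B) = 667/10000
P(A∩B) = 667/10000
Equal ✓ → Independent

Yes, independent


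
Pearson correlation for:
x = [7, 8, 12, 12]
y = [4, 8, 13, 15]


n=4, Σx=39, Σy=40, Σxy=428, Σx²=401, Σy²=474
r = (4×428 - 39×40)/√((4×401 - 39²)(4×474 - 40²))
= 152/√(83×296) = 152/√24568 ≈ 152/156.7418 ≈ 0.9697

r ≈ 0.9697


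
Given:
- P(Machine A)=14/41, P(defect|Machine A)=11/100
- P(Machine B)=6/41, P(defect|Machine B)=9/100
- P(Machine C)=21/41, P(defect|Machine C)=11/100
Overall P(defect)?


P(B) = Σ P(B|Aᵢ)×P(Aᵢ)
  11/100×14/41 = 77/2050
  9/100×6/41 = 27/2050
  11/100×21/41 = 231/4100
Sum = 439/4100

P(defect) = 439/4100 ≈ 10.71%


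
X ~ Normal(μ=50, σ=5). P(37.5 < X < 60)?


z₁=(37.5-50)/5=-2.5, z₂=(60-50)/5=2.0
P = Φ(2.0) - Φ(-2.5) = 0.977250 - 0.006210 = 0.971040 ≈ 0.9710

P(37.5 < X < 60) ≈ 0.9710


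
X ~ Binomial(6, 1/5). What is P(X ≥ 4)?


P(X ≥ 4) = Σ P(X=i) for i=4..6
P(X=4) = 48/3125
P(X=5) = 24/15625
P(X=6) = 1/15625
Sum = 53/3125

P(X ≥ 4) = 53/3125 ≈ 1.70%


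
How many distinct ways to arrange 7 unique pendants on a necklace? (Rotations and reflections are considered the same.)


Free circular arrangements: rotations and reflections both identified.
(n-1)!/2 = 6!/2 = 720/2 = 360

360


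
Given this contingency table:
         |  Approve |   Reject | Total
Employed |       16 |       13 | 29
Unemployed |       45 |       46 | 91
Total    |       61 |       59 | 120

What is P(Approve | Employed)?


P(Approve | Employed) = 16/(16+13) = 16/29

P(Approve|Employed) = 16/29 ≈ 55.17%


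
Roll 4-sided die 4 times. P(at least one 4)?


P(no 4)^4 = (3/4)^4 = 81/256
P(≥1) = 1 - 81/256 = 175/256

P = 175/256 ≈ 68.36%


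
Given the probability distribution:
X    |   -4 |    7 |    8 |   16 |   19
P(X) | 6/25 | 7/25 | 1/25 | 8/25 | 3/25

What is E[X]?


E[X] = Σ x·P(X=x)
= (-4)×(6/25) + (7)×(7/25) + (8)×(1/25) + (16)×(8/25) + (19)×(3/25)
= 218/25

E[X] = 218/25


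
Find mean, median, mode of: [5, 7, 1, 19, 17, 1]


Sorted: [1, 1, 5, 7, 17, 19]
Mean = 50/6 = 25/3
Median = 6
Freq: {5: 1, 7: 1, 1: 2, 19: 1, 17: 1}
Mode: [1]

Mean=25/3, Median=6, Mode=1


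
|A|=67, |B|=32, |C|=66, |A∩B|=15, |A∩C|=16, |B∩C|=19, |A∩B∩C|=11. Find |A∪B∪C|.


|A∪B∪C| = 67+32+66-15-16-19+11 = 126

|A∪B∪C| = 126


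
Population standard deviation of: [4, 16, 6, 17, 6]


Mean = 49/5
  (4-49/5)²=841/25
  (16-49/5)²=961/25
  (6-49/5)²=361/25
  (17-49/5)²=1296/25
  (6-49/5)²=361/25
Σ(x-μ)² = 764/5
σ² = (764/5)/5 = 764/25

σ = √(764/25) ≈ 5.5281


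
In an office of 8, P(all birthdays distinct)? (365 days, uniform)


P(all different) = Π(365-i)/365 for i=0..7
= (365/365)×(364/365)×...×(358/365)
= 0.925665

P ≈ 0.9257 ≈ 92.57%


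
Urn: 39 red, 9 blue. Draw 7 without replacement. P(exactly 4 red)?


Hypergeometric: C(39,4)×C(9,3)/C(48,7)
= 82251×84/73629072 = 191919/2045252

P(X=4) = 191919/2045252 ≈ 9.38%


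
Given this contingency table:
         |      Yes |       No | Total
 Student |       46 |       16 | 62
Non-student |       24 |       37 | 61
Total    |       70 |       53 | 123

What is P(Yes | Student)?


P(Yes | Student) = 46/(46+16) = 46/62 = 23/31

P(Yes|Student) = 23/31 ≈ 74.19%


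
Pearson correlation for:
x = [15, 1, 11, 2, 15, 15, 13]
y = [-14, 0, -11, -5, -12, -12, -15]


n=7, Σx=72, Σy=-69, Σxy=-896, Σx²=970, Σy²=855
r = (7×(-896) - 72×(-69))/√((7×970 - 72²)(7×855 - (-69)²))
= -1304/√(1606×1224) = -1304/√1965744 ≈ -1304/1402.0499 ≈ -0.9301

r ≈ -0.9301


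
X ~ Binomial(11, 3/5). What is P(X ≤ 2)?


P(X ≤ 2) = Σ P(X=i) for i=0..2
P(X=0) = 2048/48828125
P(X=1) = 33792/48828125
P(X=2) = 50688/9765625
Sum = 57856/9765625

P(X ≤ 2) = 57856/9765625 ≈ 0.59%


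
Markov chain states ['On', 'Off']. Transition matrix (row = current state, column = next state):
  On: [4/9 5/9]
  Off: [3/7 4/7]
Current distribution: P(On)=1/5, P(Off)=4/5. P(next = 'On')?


P(next=On) = Σᵢ P(now=i)×P(i→On)
= 1/5×4/9 + 4/5×3/7
= 4/45 + 12/35 = 136/315

P = 136/315 ≈ 0.4317


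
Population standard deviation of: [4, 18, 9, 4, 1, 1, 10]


Mean = 47/7
  (4-47/7)²=361/49
  (18-47/7)²=6241/49
  (9-47/7)²=256/49
  (4-47/7)²=361/49
  (1-47/7)²=1600/49
  (1-47/7)²=1600/49
  (10-47/7)²=529/49
Σ(x-μ)² = 1564/7
σ² = (1564/7)/7 = 1564/49

σ = √(1564/49) ≈ 5.6496


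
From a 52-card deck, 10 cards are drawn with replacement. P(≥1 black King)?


P(not a black King) = 50/52 = 25/26
P(none in 10 draws) = (25/26)^10 = 95367431640625/141167095653376
P(≥1 black King) = 1 - 95367431640625/141167095653376 = 45799664012751/141167095653376

P = 45799664012751/141167095653376 ≈ 32.44%


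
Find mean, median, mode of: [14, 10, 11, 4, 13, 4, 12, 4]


Sorted: [4, 4, 4, 10, 11, 12, 13, 14]
Mean = 72/8 = 9
Median = 21/2
Freq: {14: 1, 10: 1, 11: 1, 4: 3, 13: 1, 12: 1}
Mode: [4]

Mean=9, Median=21/2, Mode=4


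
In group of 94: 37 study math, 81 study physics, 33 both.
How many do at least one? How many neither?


|A∪B| = 37+81-33 = 85
Neither = 94-85 = 9

At least one: 85; Neither: 9


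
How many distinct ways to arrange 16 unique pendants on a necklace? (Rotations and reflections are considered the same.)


Free circular arrangements: rotations and reflections both identified.
(n-1)!/2 = 15!/2 = 1307674368000/2 = 653837184000

653837184000


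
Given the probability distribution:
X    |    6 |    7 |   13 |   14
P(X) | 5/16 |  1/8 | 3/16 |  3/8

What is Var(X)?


E[X] = 167/16
E[X²] = 1961/16
Var(X) = E[X²] - (E[X])² = 1961/16 - 27889/256 = 3487/256

Var(X) = 3487/256 ≈ 13.6211


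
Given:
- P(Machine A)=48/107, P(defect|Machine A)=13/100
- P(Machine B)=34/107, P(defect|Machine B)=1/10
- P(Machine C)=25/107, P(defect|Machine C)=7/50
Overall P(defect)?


P(B) = Σ P(B|Aᵢ)×P(Aᵢ)
  13/100×48/107 = 156/2675
  1/10×34/107 = 17/535
  7/50×25/107 = 7/214
Sum = 657/5350

P(defect) = 657/5350 ≈ 12.28%


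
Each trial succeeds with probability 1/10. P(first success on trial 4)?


Geometric: P(X=4) = (1-p)^(k-1)×p = (9/10)^3×1/10 = 729/10000

P(X=4) = 729/10000 ≈ 7.29%


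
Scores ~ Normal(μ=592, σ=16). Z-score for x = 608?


z = (x - μ)/σ = (608 - 592)/16 = 1.0

z = 1.0


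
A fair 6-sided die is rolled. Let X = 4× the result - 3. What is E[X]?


E[die] = (1+6)/2 = 7/2
E[X] = 4×7/2 - 3 = 11

E[X] = 11


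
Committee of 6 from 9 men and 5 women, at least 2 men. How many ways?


Count by #men:
  2M,4W: C(9,2)×C(5,4)=180
  3M,3W: C(9,3)×C(5,3)=840
  4M,2W: C(9,4)×C(5,2)=1260
  5M,1W: C(9,5)×C(5,1)=630
  6M,0W: C(9,6)×C(5,0)=84
Total = 2994

2994


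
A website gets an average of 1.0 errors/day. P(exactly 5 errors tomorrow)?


Poisson(λ=1.0): P(X=5) = e^(-λ)×λ^k/k!
= e^(-1.0) × 1.0^5 / 5!
≈ 0.3678794412 × 1 / 120 ≈ 0.003066

P(X=5) ≈ 0.003066 ≈ 0.31%


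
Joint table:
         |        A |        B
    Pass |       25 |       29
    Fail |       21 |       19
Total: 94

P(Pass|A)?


P(Pass|A) = 25/(25+21) = 25/46

P = 25/46 ≈ 54.35%


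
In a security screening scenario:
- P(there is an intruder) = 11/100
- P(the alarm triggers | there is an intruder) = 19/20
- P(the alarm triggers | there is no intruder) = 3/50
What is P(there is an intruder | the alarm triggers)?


Using Bayes' theorem:
P(A|B) = P(B|A)·P(A) / P(B)

P(the alarm triggers) = 19/20 × 11/100 + 3/50 × 89/100
= 209/2000 + 267/5000 = 1579/10000

P(there is an intruder|the alarm triggers) = (209/2000) / (1579/10000) = 1045/1579

P(there is an intruder|the alarm triggers) = 1045/1579 ≈ 66.18%


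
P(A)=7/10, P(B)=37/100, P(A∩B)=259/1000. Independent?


P(A)×P(B) = 259/1000
P(A∩B) = 259/1000
Equal ✓ → Independent

Yes, independent


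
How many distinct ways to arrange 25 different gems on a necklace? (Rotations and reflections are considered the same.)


Free circular arrangements: rotations and reflections both identified.
(n-1)!/2 = 24!/2 = 620448401733239439360000/2 = 310224200866619719680000

310224200866619719680000


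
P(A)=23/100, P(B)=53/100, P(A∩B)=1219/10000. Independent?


P(A)×P(B) = 1219/10000
P(A∩B) = 1219/10000
Equal ✓ → Independent

Yes, independent


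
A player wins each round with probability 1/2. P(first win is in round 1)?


Geometric: P(X=1) = (1-p)^(k-1)×p = (1/2)^0×1/2 = 1/2

P(X=1) = 1/2 ≈ 50.00%


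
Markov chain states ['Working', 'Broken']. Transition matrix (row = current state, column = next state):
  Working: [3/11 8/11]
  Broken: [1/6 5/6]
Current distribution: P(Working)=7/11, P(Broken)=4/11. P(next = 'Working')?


P(next=Working) = Σᵢ P(now=i)×P(i→Working)
= 7/11×3/11 + 4/11×1/6
= 21/121 + 2/33 = 85/363

P = 85/363 ≈ 0.2342


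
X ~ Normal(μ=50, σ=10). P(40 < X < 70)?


z₁=(40-50)/10=-1.0, z₂=(70-50)/10=2.0
P = Φ(2.0) - Φ(-1.0) = 0.977250 - 0.158655 = 0.818595 ≈ 0.8186

P(40 < X < 70) ≈ 0.8186


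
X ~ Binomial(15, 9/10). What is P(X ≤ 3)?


P(X ≤ 3) = Σ P(X=i) for i=0..3
P(X=0) = 1/1000000000000000
P(X=1) = 27/200000000000000
P(X=2) = 1701/200000000000000
P(X=3) = 66339/200000000000000
Sum = 21271/62500000000000

P(X ≤ 3) = 21271/62500000000000 ≈ 0.00%


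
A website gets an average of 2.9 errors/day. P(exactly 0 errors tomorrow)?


Poisson(λ=2.9): P(X=0) = e^(-λ)×λ^k/k!
= e^(-2.9) × 2.9^0 / 0!
≈ 0.05502322006 × 1 / 1 ≈ 0.055023

P(X=0) ≈ 0.055023 ≈ 5.50%


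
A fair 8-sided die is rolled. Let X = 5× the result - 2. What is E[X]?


E[die] = (1+8)/2 = 9/2
E[X] = 5×9/2 - 2 = 41/2

E[X] = 41/2


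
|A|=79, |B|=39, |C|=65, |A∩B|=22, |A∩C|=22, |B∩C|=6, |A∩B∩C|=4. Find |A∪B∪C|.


|A∪B∪C| = 79+39+65-22-22-6+4 = 137

|A∪B∪C| = 137


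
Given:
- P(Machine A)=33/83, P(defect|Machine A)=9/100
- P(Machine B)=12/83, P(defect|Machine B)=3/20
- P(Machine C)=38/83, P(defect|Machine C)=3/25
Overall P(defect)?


P(B) = Σ P(B|Aᵢ)×P(Aᵢ)
  9/100×33/83 = 297/8300
  3/20×12/83 = 9/415
  3/25×38/83 = 114/2075
Sum = 933/8300

P(defect) = 933/8300 ≈ 11.24%


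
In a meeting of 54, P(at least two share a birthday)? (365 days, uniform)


P(all different) = Π(365-i)/365 for i=0..53
= 0.016123
P(match) = 1 - 0.016123 = 0.983877

P ≈ 0.9839 ≈ 98.39%


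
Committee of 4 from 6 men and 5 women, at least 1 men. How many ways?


Count by #men:
  1M,3W: C(6,1)×C(5,3)=60
  2M,2W: C(6,2)×C(5,2)=150
  3M,1W: C(6,3)×C(5,1)=100
  4M,0W: C(6,4)×C(5,0)=15
Total = 325

325


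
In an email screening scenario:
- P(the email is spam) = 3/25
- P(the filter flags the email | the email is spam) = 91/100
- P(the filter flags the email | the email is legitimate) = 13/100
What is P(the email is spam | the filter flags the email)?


Using Bayes' theorem:
P(A|B) = P(B|A)·P(A) / P(B)

P(the filter flags the email) = 91/100 × 3/25 + 13/100 × 22/25
= 273/2500 + 143/1250 = 559/2500

P(the email is spam|the filter flags the email) = (273/2500) / (559/2500) = 21/43

P(the email is spam|the filter flags the email) = 21/43 ≈ 48.84%


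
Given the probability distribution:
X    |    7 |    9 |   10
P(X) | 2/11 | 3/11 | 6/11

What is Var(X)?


E[X] = 101/11
E[X²] = 941/11
Var(X) = E[X²] - (E[X])² = 941/11 - 10201/121 = 150/121

Var(X) = 150/121 ≈ 1.2397


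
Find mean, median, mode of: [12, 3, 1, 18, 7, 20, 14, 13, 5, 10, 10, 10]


Sorted: [1, 3, 5, 7, 10, 10, 10, 12, 13, 14, 18, 20]
Mean = 123/12 = 41/4
Median = 10
Freq: {12: 1, 3: 1, 1: 1, 18: 1, 7: 1, 20: 1, 14: 1, 13: 1, 5: 1, 10: 3}
Mode: [10]

Mean=41/4, Median=10, Mode=10


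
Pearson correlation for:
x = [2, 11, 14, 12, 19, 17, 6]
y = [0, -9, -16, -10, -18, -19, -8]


n=7, Σx=81, Σy=-80, Σxy=-1156, Σx²=1151, Σy²=1186
r = (7×(-1156) - 81×(-80))/√((7×1151 - 81²)(7×1186 - (-80)²))
= -1612/√(1496×1902) = -1612/√2845392 ≈ -1612/1686.8290 ≈ -0.9556

r ≈ -0.9556


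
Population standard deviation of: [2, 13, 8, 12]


Mean = 35/4
  (2-35/4)²=729/16
  (13-35/4)²=289/16
  (8-35/4)²=9/16
  (12-35/4)²=169/16
Σ(x-μ)² = 299/4
σ² = (299/4)/4 = 299/16

σ = √(299/16) ≈ 4.3229


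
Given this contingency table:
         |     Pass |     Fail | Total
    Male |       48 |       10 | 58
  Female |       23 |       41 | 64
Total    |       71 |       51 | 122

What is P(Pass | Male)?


P(Pass | Male) = 48/(48+10) = 48/58 = 24/29

P(Pass|Male) = 24/29 ≈ 82.76%


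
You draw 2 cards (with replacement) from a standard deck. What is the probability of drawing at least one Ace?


P(not a Ace) = 48/52 = 12/13
P(none in 2 draws) = (12/13)^2 = 144/169
P(≥1 Ace) = 1 - 144/169 = 25/169

P = 25/169 ≈ 14.79%


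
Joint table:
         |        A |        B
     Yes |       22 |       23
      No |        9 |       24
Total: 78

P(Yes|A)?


P(Yes|A) = 22/(22+9) = 22/31

P = 22/31 ≈ 70.97%


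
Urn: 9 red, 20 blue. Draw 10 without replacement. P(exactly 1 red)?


Hypergeometric: C(9,1)×C(20,9)/C(29,10)
= 9×167960/20030010 = 3876/51359

P(X=1) = 3876/51359 ≈ 7.55%


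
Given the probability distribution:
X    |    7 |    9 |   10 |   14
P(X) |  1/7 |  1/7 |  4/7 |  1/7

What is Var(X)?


E[X] = 10
E[X²] = 726/7
Var(X) = E[X²] - (E[X])² = 726/7 - 100 = 26/7

Var(X) = 26/7 ≈ 3.7143


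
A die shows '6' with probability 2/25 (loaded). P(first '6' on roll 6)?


Geometric: P(X=6) = (1-p)^(k-1)×p = (23/25)^5×2/25 = 12872686/244140625

P(X=6) = 12872686/244140625 ≈ 5.27%


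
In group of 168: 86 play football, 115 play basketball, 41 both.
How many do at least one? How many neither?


|A∪B| = 86+115-41 = 160
Neither = 168-160 = 8

At least one: 160; Neither: 8


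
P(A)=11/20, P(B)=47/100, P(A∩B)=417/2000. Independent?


P(A)×P(B) = 517/2000
P(A∩B) = 417/2000
Not equal → NOT independent

No, not independent


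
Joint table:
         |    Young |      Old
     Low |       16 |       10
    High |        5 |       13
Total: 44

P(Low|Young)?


P(Low|Young) = 16/(16+5) = 16/21

P = 16/21 ≈ 76.19%


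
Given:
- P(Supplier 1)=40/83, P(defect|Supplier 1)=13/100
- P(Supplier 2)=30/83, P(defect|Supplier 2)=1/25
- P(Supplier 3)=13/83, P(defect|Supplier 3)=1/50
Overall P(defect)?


P(B) = Σ P(B|Aᵢ)×P(Aᵢ)
  13/100×40/83 = 26/415
  1/25×30/83 = 6/415
  1/50×13/83 = 13/4150
Sum = 333/4150

P(defect) = 333/4150 ≈ 8.02%


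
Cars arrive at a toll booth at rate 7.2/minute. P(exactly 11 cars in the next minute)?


Poisson(λ=7.2): P(X=11) = e^(-λ)×λ^k/k!
= e^(-7.2) × 7.2^11 / 11!
≈ 0.0007465858084 × 2695612494.69 / 39916800 ≈ 0.050418

P(X=11) ≈ 0.050418 ≈ 5.04%


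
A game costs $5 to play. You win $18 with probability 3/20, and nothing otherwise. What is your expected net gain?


E[gain] = (18-5)×3/20 + (-5)×17/20
= 39/20 - 17/4 = -23/10

Expected net gain = $-23/10 ≈ $-2.30


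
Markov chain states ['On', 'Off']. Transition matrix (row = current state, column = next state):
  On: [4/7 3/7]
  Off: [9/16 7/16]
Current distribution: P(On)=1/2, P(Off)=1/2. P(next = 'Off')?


P(next=Off) = Σᵢ P(now=i)×P(i→Off)
= 1/2×3/7 + 1/2×7/16
= 3/14 + 7/32 = 97/224

P = 97/224 ≈ 0.4330


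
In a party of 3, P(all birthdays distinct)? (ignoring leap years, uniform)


P(all different) = Π(365-i)/365 for i=0..2
= (365/365)×(364/365)×...×(363/365)
= 0.991796

P ≈ 0.9918 ≈ 99.18%


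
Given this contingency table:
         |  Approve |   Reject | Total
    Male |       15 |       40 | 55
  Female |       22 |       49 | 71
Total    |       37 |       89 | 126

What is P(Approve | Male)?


P(Approve | Male) = 15/(15+40) = 15/55 = 3/11

P(Approve|Male) = 3/11 ≈ 27.27%


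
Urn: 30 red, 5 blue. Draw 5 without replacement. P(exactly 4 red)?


Hypergeometric: C(30,4)×C(5,1)/C(35,5)
= 27405×5/324632 = 19575/46376

P(X=4) = 19575/46376 ≈ 42.21%


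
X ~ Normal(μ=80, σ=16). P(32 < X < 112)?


z₁=(32-80)/16=-3.0, z₂=(112-80)/16=2.0
P = Φ(2.0) - Φ(-3.0) = 0.977250 - 0.001350 = 0.975900 ≈ 0.9759

P(32 < X < 112) ≈ 0.9759


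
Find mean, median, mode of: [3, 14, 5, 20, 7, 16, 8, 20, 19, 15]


Sorted: [3, 5, 7, 8, 14, 15, 16, 19, 20, 20]
Mean = 127/10
Median = 29/2
Freq: {3: 1, 14: 1, 5: 1, 20: 2, 7: 1, 16: 1, 8: 1, 19: 1, 15: 1}
Mode: [20]

Mean=127/10, Median=29/2, Mode=20


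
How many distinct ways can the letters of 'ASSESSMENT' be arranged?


Letters: 10, freq: {'A': 1, 'S': 4, 'E': 2, 'M': 1, 'N': 1, 'T': 1}
10!/(1!×4!×2!×1!×1!×1!) = 3628800/48 = 75600

75600


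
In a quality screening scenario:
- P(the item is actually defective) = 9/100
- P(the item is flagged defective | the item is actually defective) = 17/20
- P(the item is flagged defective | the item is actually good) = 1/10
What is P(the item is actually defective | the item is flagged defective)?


Using Bayes' theorem:
P(A|B) = P(B|A)·P(A) / P(B)

P(the item is flagged defective) = 17/20 × 9/100 + 1/10 × 91/100
= 153/2000 + 91/1000 = 67/400

P(the item is actually defective|the item is flagged defective) = (153/2000) / (67/400) = 153/335

P(the item is actually defective|the item is flagged defective) = 153/335 ≈ 45.67%


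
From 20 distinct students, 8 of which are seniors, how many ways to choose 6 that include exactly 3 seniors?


Choose 3 of the 8 seniors and 3 of the other 12 students:
C(8,3)×C(12,3) = 56×220 = 12320

12320


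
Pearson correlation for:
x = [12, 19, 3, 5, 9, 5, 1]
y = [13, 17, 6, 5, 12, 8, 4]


n=7, Σx=54, Σy=65, Σxy=674, Σx²=646, Σy²=743
r = (7×674 - 54×65)/√((7×646 - 54²)(7×743 - 65²))
= 1208/√(1606×976) = 1208/√1567456 ≈ 1208/1251.9808 ≈ 0.9649

r ≈ 0.9649


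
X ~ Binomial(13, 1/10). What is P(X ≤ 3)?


P(X ≤ 3) = Σ P(X=i) for i=0..3
P(X=0) = 2541865828329/10000000000000
P(X=1) = 3671583974253/10000000000000
P(X=2) = 1223861324751/5000000000000
P(X=3) = 498610169343/5000000000000
Sum = 965839279077/1000000000000

P(X ≤ 3) = 965839279077/1000000000000 ≈ 96.58%


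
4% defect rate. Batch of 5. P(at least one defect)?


P(all good) = (24/25)^5 = 7962624/9765625
P(≥1 defect) = 1803001/9765625

P = 1803001/9765625 ≈ 18.46%


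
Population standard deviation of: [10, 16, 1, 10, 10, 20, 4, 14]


Mean = 85/8
  (10-85/8)²=25/64
  (16-85/8)²=1849/64
  (1-85/8)²=5929/64
  (10-85/8)²=25/64
  (10-85/8)²=25/64
  (20-85/8)²=5625/64
  (4-85/8)²=2809/64
  (14-85/8)²=729/64
Σ(x-μ)² = 2127/8
σ² = (2127/8)/8 = 2127/64

σ = √(2127/64) ≈ 5.7649


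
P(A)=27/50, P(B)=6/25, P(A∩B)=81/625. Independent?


P(A)×P(B) = 81/625
P(A∩B) = 81/625
Equal ✓ → Independent

Yes, independent


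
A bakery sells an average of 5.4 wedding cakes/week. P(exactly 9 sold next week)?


Poisson(λ=5.4): P(X=9) = e^(-λ)×λ^k/k!
= e^(-5.4) × 5.4^9 / 9!
≈ 0.004516580943 × 3904305.91231 / 362880 ≈ 0.048595

P(X=9) ≈ 0.048595 ≈ 4.86%


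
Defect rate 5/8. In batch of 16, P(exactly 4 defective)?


Binomial: P(X=4) = C(16,4)×p^4×(1-p)^12
= 1820 × 625/4096 × 531441/68719476736 = 151128534375/70368744177664

P(X=4) = 151128534375/70368744177664 ≈ 0.21%


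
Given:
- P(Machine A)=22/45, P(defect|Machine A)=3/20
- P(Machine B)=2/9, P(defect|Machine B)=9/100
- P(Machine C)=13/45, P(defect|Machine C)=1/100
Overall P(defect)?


P(B) = Σ P(B|Aᵢ)×P(Aᵢ)
  3/20×22/45 = 11/150
  9/100×2/9 = 1/50
  1/100×13/45 = 13/4500
Sum = 433/4500

P(defect) = 433/4500 ≈ 9.62%


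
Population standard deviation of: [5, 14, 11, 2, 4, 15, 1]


Mean = 52/7
  (5-52/7)²=289/49
  (14-52/7)²=2116/49
  (11-52/7)²=625/49
  (2-52/7)²=1444/49
  (4-52/7)²=576/49
  (15-52/7)²=2809/49
  (1-52/7)²=2025/49
Σ(x-μ)² = 1412/7
σ² = (1412/7)/7 = 1412/49

σ = √(1412/49) ≈ 5.3681


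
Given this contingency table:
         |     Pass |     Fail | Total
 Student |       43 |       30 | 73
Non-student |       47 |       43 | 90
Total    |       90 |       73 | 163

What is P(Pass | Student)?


P(Pass | Student) = 43/(43+30) = 43/73

P(Pass|Student) = 43/73 ≈ 58.90%


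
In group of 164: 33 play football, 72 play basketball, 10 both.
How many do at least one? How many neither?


|A∪B| = 33+72-10 = 95
Neither = 164-95 = 69

At least one: 95; Neither: 69


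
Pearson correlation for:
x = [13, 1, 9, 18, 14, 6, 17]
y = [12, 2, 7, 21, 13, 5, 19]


n=7, Σx=78, Σy=79, Σxy=1134, Σx²=1096, Σy²=1193
r = (7×1134 - 78×79)/√((7×1096 - 78²)(7×1193 - 79²))
= 1776/√(1588×2110) = 1776/√3350680 ≈ 1776/1830.4863 ≈ 0.9702

r ≈ 0.9702


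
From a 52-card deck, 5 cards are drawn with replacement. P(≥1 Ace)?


P(not a Ace) = 48/52 = 12/13
P(none in 5 draws) = (12/13)^5 = 248832/371293
P(≥1 Ace) = 1 - 248832/371293 = 122461/371293

P = 122461/371293 ≈ 32.98%


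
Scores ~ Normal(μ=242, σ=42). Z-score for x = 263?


z = (x - μ)/σ = (263 - 242)/42 = 0.5

z = 0.5


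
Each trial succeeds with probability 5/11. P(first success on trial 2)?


Geometric: P(X=2) = (1-p)^(k-1)×p = (6/11)^1×5/11 = 30/121

P(X=2) = 30/121 ≈ 24.79%


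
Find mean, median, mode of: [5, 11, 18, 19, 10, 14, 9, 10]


Sorted: [5, 9, 10, 10, 11, 14, 18, 19]
Mean = 96/8 = 12
Median = 21/2
Freq: {5: 1, 11: 1, 18: 1, 19: 1, 10: 2, 14: 1, 9: 1}
Mode: [10]

Mean=12, Median=21/2, Mode=10


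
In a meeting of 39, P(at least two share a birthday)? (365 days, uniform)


P(all different) = Π(365-i)/365 for i=0..38
= 0.121780
P(match) = 1 - 0.121780 = 0.878220

P ≈ 0.8782 ≈ 87.82%


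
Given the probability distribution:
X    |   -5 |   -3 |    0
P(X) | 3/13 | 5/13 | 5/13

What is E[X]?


E[X] = Σ x·P(X=x)
= (-5)×(3/13) + (-3)×(5/13) + (0)×(5/13)
= -30/13

E[X] = -30/13


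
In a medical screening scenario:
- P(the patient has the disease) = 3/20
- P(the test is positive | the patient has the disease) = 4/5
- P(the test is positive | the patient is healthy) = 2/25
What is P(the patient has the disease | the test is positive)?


Using Bayes' theorem:
P(A|B) = P(B|A)·P(A) / P(B)

P(the test is positive) = 4/5 × 3/20 + 2/25 × 17/20
= 3/25 + 17/250 = 47/250

P(the patient has the disease|the test is positive) = (3/25) / (47/250) = 30/47

P(the patient has the disease|the test is positive) = 30/47 ≈ 63.83%


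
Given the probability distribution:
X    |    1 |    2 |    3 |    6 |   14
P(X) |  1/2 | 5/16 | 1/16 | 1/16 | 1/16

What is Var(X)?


E[X] = 41/16
E[X²] = 269/16
Var(X) = E[X²] - (E[X])² = 269/16 - 1681/256 = 2623/256

Var(X) = 2623/256 ≈ 10.2461


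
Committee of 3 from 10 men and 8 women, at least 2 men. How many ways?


Count by #men:
  2M,1W: C(10,2)×C(8,1)=360
  3M,0W: C(10,3)×C(8,0)=120
Total = 480

480


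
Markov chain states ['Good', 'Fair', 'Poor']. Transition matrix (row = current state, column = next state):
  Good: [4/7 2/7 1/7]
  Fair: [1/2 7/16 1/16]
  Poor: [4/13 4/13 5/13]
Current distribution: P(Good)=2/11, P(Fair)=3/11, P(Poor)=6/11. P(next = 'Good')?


P(next=Good) = Σᵢ P(now=i)×P(i→Good)
= 2/11×4/7 + 3/11×1/2 + 6/11×4/13
= 8/77 + 3/22 + 24/143 = 817/2002

P = 817/2002 ≈ 0.4081


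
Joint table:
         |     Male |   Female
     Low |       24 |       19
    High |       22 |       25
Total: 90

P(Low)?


P(Low) = (24+19)/90 = 43/90

P(Low) = 43/90 ≈ 47.78%


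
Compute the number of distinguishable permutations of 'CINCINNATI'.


Letters: 10, freq: {'C': 2, 'I': 3, 'N': 3, 'A': 1, 'T': 1}
10!/(2!×3!×3!×1!×1!) = 3628800/72 = 50400

50400


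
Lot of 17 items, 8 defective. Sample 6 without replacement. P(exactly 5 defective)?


Hypergeometric: C(8,5)×C(9,1)/C(17,6)
= 56×9/12376 = 9/221

P(X=5) = 9/221 ≈ 4.07%


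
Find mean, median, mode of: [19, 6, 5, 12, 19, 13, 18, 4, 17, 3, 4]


Sorted: [3, 4, 4, 5, 6, 12, 13, 17, 18, 19, 19]
Mean = 120/11
Median = 12
Freq: {19: 2, 6: 1, 5: 1, 12: 1, 13: 1, 18: 1, 4: 2, 17: 1, 3: 1}
Mode: [4, 19]

Mean=120/11, Median=12, Mode=[4, 19]


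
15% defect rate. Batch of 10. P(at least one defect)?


P(all good) = (17/20)^10 = 2015993900449/10240000000000
P(≥1 defect) = 8224006099551/10240000000000

P = 8224006099551/10240000000000 ≈ 80.31%


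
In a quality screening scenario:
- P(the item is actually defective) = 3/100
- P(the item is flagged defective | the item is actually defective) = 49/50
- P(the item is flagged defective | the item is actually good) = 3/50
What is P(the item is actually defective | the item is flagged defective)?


Using Bayes' theorem:
P(A|B) = P(B|A)·P(A) / P(B)

P(the item is flagged defective) = 49/50 × 3/100 + 3/50 × 97/100
= 147/5000 + 291/5000 = 219/2500

P(the item is actually defective|the item is flagged defective) = (147/5000) / (219/2500) = 49/146

P(the item is actually defective|the item is flagged defective) = 49/146 ≈ 33.56%


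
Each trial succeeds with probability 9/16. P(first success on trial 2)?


Geometric: P(X=2) = (1-p)^(k-1)×p = (7/16)^1×9/16 = 63/256

P(X=2) = 63/256 ≈ 24.61%


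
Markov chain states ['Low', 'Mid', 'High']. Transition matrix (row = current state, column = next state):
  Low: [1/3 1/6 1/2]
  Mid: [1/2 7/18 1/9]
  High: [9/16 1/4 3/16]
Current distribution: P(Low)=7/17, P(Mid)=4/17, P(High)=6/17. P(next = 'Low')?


P(next=Low) = Σᵢ P(now=i)×P(i→Low)
= 7/17×1/3 + 4/17×1/2 + 6/17×9/16
= 7/51 + 2/17 + 27/136 = 185/408

P = 185/408 ≈ 0.4534


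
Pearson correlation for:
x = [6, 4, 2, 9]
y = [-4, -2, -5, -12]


n=4, Σx=21, Σy=-23, Σxy=-150, Σx²=137, Σy²=189
r = (4×(-150) - 21×(-23))/√((4×137 - 21²)(4×189 - (-23)²))
= -117/√(107×227) = -117/√24289 ≈ -117/155.8493 ≈ -0.7507

r ≈ -0.7507


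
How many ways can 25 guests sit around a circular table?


Circular arrangements of 25 distinct objects: fix one position to break rotational symmetry.
(n-1)! = 24! = 620448401733239439360000

620448401733239439360000


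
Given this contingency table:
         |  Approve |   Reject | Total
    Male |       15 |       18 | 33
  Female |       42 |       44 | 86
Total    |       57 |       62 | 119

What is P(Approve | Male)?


P(Approve | Male) = 15/(15+18) = 15/33 = 5/11

P(Approve|Male) = 5/11 ≈ 45.45%


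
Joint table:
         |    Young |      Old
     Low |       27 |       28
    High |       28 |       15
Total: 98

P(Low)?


P(Low) = (27+28)/98 = 55/98

P(Low) = 55/98 ≈ 56.12%


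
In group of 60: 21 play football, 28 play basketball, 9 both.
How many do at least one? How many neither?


|A∪B| = 21+28-9 = 40
Neither = 60-40 = 20

At least one: 40; Neither: 20


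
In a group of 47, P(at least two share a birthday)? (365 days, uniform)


P(all different) = Π(365-i)/365 for i=0..46
= 0.045226
P(match) = 1 - 0.045226 = 0.954774

P ≈ 0.9548 ≈ 95.48%


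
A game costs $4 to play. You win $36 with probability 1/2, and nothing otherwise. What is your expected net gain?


E[gain] = (36-4)×1/2 + (-4)×1/2
= 16 - 2 = 14

Expected net gain = $14 ≈ $14.00


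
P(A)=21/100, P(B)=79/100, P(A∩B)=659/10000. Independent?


P(A)×P(B) = 1659/10000
P(A∩B) = 659/10000
Not equal → NOT independent

No, not independent


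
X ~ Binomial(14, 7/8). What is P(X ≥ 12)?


P(X ≥ 12) = Σ P(X=i) for i=12..14
P(X=12) = 1259557135291/4398046511104
P(X=13) = 678223072849/2199023255552
P(X=14) = 678223072849/4398046511104
Sum = 1647113176919/2199023255552

P(X ≥ 12) = 1647113176919/2199023255552 ≈ 74.90%


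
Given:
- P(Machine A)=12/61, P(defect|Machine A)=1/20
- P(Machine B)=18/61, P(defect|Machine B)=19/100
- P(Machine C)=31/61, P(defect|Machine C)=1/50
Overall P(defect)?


P(B) = Σ P(B|Aᵢ)×P(Aᵢ)
  1/20×12/61 = 3/305
  19/100×18/61 = 171/3050
  1/50×31/61 = 31/3050
Sum = 116/1525

P(defect) = 116/1525 ≈ 7.61%


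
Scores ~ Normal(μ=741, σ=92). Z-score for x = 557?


z = (x - μ)/σ = (557 - 741)/92 = -2.0

z = -2.0


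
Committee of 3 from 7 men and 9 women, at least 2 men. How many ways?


Count by #men:
  2M,1W: C(7,2)×C(9,1)=189
  3M,0W: C(7,3)×C(9,0)=35
Total = 224

224


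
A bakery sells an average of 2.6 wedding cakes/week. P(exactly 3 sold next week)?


Poisson(λ=2.6): P(X=3) = e^(-λ)×λ^k/k!
= e^(-2.6) × 2.6^3 / 3!
≈ 0.07427357821 × 17.576 / 6 ≈ 0.217572

P(X=3) ≈ 0.217572 ≈ 21.76%


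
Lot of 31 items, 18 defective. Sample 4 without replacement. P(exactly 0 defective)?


Hypergeometric: C(18,0)×C(13,4)/C(31,4)
= 1×715/31465 = 143/6293

P(X=0) = 143/6293 ≈ 2.27%


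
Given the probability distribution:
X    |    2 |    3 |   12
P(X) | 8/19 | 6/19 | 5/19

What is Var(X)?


E[X] = 94/19
E[X²] = 806/19
Var(X) = E[X²] - (E[X])² = 806/19 - 8836/361 = 6478/361

Var(X) = 6478/361 ≈ 17.9446


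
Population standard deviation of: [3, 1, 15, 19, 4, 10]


Mean = 52/6 = 26/3
  (3-26/3)²=289/9
  (1-26/3)²=529/9
  (15-26/3)²=361/9
  (19-26/3)²=961/9
  (4-26/3)²=196/9
  (10-26/3)²=16/9
Σ(x-μ)² = 784/3
σ² = (784/3)/6 = 392/9

σ = √(392/9) ≈ 6.5997


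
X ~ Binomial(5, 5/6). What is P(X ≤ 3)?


P(X ≤ 3) = Σ P(X=i) for i=0..3
P(X=0) = 1/7776
P(X=1) = 25/7776
P(X=2) = 125/3888
P(X=3) = 625/3888
Sum = 763/3888

P(X ≤ 3) = 763/3888 ≈ 19.62%


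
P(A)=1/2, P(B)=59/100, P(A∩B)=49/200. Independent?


P(A)×P(B) = 59/200
P(A∩B) = 49/200
Not equal → NOT independent

No, not independent


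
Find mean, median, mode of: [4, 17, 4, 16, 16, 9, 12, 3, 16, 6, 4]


Sorted: [3, 4, 4, 4, 6, 9, 12, 16, 16, 16, 17]
Mean = 107/11
Median = 9
Freq: {4: 3, 17: 1, 16: 3, 9: 1, 12: 1, 3: 1, 6: 1}
Mode: [4, 16]

Mean=107/11, Median=9, Mode=[4, 16]


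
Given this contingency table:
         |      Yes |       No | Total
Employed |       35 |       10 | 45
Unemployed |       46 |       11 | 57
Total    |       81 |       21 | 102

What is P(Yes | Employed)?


P(Yes | Employed) = 35/(35+10) = 35/45 = 7/9

P(Yes|Employed) = 7/9 ≈ 77.78%


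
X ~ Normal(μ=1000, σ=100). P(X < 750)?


z = (750-1000)/100 = -2.5
P(Z < -2.5) = 0.0062

P(X < 750) ≈ 0.0062


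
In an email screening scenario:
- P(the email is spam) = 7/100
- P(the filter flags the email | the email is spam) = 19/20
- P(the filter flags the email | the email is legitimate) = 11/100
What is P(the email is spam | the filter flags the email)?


Using Bayes' theorem:
P(A|B) = P(B|A)·P(A) / P(B)

P(the filter flags the email) = 19/20 × 7/100 + 11/100 × 93/100
= 133/2000 + 1023/10000 = 211/1250

P(the email is spam|the filter flags the email) = (133/2000) / (211/1250) = 665/1688

P(the email is spam|the filter flags the email) = 665/1688 ≈ 39.40%
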